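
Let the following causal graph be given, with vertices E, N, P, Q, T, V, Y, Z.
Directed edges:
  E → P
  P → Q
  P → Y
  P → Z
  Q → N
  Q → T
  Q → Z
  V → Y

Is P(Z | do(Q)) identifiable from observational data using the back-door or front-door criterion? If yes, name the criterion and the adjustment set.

desc(Q)\{Q}={N,T,Z}; candidates ⊆ {E,P,V,Y}.
size 0: {}; under {} Q still reaches {E,P,Y,Z} ∋ Z.
{P}: Q⊥Z given {P} in G with Q→· removed — back-door holds.
P(Z|do(Q)) = Σ_{P} P(Z|Q,P)·P(P).

P(Z|do(Q)): backdoor, adjust for {P}.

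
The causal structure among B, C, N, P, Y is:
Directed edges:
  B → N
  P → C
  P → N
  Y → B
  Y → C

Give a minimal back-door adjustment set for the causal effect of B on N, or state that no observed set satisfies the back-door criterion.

B→N: minimal back-door set ∅.

desc(B)\{B}={N}; candidates ⊆ {C,P,Y}.
∅: B⊥N given ∅ in G with B→· removed — back-door holds.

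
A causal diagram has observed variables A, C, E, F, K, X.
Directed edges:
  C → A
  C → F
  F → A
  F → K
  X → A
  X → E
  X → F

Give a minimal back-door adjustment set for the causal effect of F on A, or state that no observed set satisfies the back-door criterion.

F→A: minimal back-door set {C, X}.

desc(F)\{F}={A,K}; candidates ⊆ {C,E,X}.
size 0: {}; under {} F still reaches {A,C,E,X} ∋ A.
size 1: {C}, {E}, {X}; under {C} F still reaches {A,E,X} ∋ A.
{C,X}: F⊥A given {C,X} in G with F→· removed — back-door holds.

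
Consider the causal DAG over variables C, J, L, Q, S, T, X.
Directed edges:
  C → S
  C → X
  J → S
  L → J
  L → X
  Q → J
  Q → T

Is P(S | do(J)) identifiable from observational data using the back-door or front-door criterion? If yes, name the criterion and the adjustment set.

desc(J)\{J}={S}; candidates ⊆ {C,L,Q,T,X}.
∅: J⊥S given ∅ in G with J→· removed — back-door holds.
P(S|do(J)) = P(S|J) — no adjustment needed.

P(S|do(J)): backdoor, adjust for ∅.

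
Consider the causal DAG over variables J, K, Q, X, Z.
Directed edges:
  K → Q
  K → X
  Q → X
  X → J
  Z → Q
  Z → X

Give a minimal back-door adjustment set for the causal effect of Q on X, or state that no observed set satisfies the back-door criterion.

desc(Q)\{Q}={J,X}; candidates ⊆ {K,Z}.
size 0: {}; under {} Q still reaches {J,K,X,Z} ∋ X.
size 1: {K}, {Z}; under {K} Q still reaches {J,X,Z} ∋ X.
{K,Z}: Q⊥X given {K,Z} in G with Q→· removed — back-door holds.

Q→X: minimal back-door set {K, Z}.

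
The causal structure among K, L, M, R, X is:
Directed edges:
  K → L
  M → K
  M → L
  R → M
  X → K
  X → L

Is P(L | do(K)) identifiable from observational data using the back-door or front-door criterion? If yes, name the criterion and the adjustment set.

P(L|do(K)): backdoor, adjust for {M, X}.

desc(K)\{K}={L}; candidates ⊆ {M,R,X}.
size 0: {}; under {} K still reaches {L,M,R,X} ∋ L.
size 1: {M}, {R}, {X}; under {M} K still reaches {L,X} ∋ L.
{M,X}: K⊥L given {M,X} in G with K→· removed — back-door holds.
P(L|do(K)) = Σ_{M,X} P(L|K,M,X)·P(M,X).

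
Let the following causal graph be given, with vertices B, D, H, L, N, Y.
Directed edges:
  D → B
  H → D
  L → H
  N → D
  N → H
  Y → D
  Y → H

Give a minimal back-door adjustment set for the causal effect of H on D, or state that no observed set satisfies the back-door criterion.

desc(H)\{H}={B,D}; candidates ⊆ {L,N,Y}.
size 0: {}; under {} H still reaches {B,D,L,N,Y} ∋ D.
size 1: {L}, {N}, {Y}; under {L} H still reaches {B,D,N,Y} ∋ D.
{N,Y}: H⊥D given {N,Y} in G with H→· removed — back-door holds.

H→D: minimal back-door set {N, Y}.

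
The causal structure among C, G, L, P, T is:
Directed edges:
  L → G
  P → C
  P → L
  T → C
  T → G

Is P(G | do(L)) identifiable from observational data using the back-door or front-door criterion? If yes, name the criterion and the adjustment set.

P(G|do(L)): backdoor, adjust for ∅.

desc(L)\{L}={G}; candidates ⊆ {C,P,T}.
∅: L⊥G given ∅ in G with L→· removed — back-door holds.
P(G|do(L)) = P(G|L) — no adjustment needed.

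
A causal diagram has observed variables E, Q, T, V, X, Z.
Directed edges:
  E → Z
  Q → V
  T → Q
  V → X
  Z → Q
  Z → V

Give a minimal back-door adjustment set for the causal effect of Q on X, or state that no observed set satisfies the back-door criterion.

Q→X: minimal back-door set {Z}.

desc(Q)\{Q}={V,X}; candidates ⊆ {E,T,Z}.
size 0: {}; under {} Q still reaches {E,T,V,X,Z} ∋ X.
{Z}: Q⊥X given {Z} in G with Q→· removed — back-door holds.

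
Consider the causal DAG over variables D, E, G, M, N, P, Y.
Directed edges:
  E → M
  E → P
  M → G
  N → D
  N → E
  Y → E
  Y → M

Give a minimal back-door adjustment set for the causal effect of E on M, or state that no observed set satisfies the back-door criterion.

E→M: minimal back-door set {Y}.

desc(E)\{E}={G,M,P}; candidates ⊆ {D,N,Y}.
size 0: {}; under {} E still reaches {D,G,M,N,Y} ∋ M.
{Y}: E⊥M given {Y} in G with E→· removed — back-door holds.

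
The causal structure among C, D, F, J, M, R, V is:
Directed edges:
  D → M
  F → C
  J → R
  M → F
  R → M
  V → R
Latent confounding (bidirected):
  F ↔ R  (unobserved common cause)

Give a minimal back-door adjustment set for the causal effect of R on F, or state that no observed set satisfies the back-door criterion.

desc(R)\{R}={C,F,M}; candidates ⊆ {D,J,V}.
R↔F: latent back-door arc(s) into R.
size 0: {}; under {} R still reaches {C,F,J,V} ∋ F.
size 1: {D}, {J}, {V}; under {D} R still reaches {C,F,J,V} ∋ F.
size 2: {D,J}, {D,V}, {J,V}; under {D,J} R still reaches {C,F,V} ∋ F.
R↔F cannot be blocked by any observed set — no back-door set.

R→F: no observed back-door set.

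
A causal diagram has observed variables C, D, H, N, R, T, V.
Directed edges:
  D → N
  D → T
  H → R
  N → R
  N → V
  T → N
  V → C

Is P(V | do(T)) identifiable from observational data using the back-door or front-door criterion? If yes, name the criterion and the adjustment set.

P(V|do(T)): backdoor, adjust for {D}.

desc(T)\{T}={C,N,R,V}; candidates ⊆ {D,H}.
size 0: {}; under {} T still reaches {C,D,N,R,V} ∋ V.
{D}: T⊥V given {D} in G with T→· removed — back-door holds.
P(V|do(T)) = Σ_{D} P(V|T,D)·P(D).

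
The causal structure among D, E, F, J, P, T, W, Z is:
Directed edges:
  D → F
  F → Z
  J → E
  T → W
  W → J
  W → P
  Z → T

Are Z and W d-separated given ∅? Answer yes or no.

No — Z and W are d-connected given ∅.

Bayes-Ball from Z | ∅ reaches {D,E,F,J,P,T,W}.
W ∈ reach(Z|∅) ⇒ Z ⊥̸ W | ∅.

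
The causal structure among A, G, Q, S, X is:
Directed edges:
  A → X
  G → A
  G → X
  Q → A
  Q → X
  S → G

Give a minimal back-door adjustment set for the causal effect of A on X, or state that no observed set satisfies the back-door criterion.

desc(A)\{A}={X}; candidates ⊆ {G,Q,S}.
size 0: {}; under {} A still reaches {G,Q,S,X} ∋ X.
size 1: {G}, {Q}, {S}; under {G} A still reaches {Q,X} ∋ X.
{G,Q}: A⊥X given {G,Q} in G with A→· removed — back-door holds.

A→X: minimal back-door set {G, Q}.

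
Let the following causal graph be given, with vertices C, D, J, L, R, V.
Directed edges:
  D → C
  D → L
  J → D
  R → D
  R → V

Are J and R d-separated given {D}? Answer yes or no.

No — J and R are d-connected given {D}.

Bayes-Ball from J | {D} reaches {R,V}.
R ∈ reach(J|{D}) ⇒ J ⊥̸ R | {D}.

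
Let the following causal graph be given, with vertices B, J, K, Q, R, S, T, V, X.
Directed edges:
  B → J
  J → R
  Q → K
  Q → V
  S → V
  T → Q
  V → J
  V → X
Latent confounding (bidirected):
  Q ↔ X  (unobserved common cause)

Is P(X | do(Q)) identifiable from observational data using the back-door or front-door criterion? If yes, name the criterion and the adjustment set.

desc(Q)\{Q}={J,K,R,V,X}; candidates ⊆ {B,S,T}.
Q↔X: latent back-door arc(s) into Q.
size 0: {}; under {} Q still reaches {T,X} ∋ X.
size 1: {B}, {S}, {T}; under {B} Q still reaches {T,X} ∋ X.
size 2: {B,S}, {B,T}, {S,T}; under {B,S} Q still reaches {T,X} ∋ X.
Q↔X cannot be blocked by any observed set — no back-door set.
{V}: (i) intercepts every directed Q→X path; (ii) no back-door Q→{V}; (iii) {Q} blocks every back-door {V}→X. Front-door holds.
P(X|do(Q)) = Σ_{V} P(V|Q) Σ_{Q'} P(X|V,Q')P(Q').

P(X|do(Q)): frontdoor, adjust for {V}.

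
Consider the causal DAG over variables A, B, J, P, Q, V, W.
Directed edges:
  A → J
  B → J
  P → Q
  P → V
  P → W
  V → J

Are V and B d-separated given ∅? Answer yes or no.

Bayes-Ball from V | ∅ reaches {J,P,Q,W}.
B ∉ reach(V|∅) ⇒ V ⊥ B | ∅.

Yes — V ⊥ B | ∅.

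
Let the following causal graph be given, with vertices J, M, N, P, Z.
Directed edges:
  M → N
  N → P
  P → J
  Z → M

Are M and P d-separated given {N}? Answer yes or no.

Bayes-Ball from M | {N} reaches {Z}.
P ∉ reach(M|{N}) ⇒ M ⊥ P | {N}.

Yes — M ⊥ P | {N}.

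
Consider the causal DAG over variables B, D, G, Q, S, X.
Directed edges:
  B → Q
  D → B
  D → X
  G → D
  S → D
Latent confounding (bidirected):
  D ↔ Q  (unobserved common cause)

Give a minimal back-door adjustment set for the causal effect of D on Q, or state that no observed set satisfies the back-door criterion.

D→Q: no observed back-door set.

desc(D)\{D}={B,Q,X}; candidates ⊆ {G,S}.
D↔Q: latent back-door arc(s) into D.
size 0: {}; under {} D still reaches {G,Q,S} ∋ Q.
size 1: {G}, {S}; under {G} D still reaches {Q,S} ∋ Q.
size 2: {G,S}; under {G,S} D still reaches {Q} ∋ Q.
D↔Q cannot be blocked by any observed set — no back-door set.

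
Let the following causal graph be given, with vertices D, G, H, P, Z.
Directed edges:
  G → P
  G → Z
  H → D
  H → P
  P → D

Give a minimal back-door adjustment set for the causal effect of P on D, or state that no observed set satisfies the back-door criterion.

desc(P)\{P}={D}; candidates ⊆ {G,H,Z}.
size 0: {}; under {} P still reaches {D,G,H,Z} ∋ D.
{H}: P⊥D given {H} in G with P→· removed — back-door holds.

P→D: minimal back-door set {H}.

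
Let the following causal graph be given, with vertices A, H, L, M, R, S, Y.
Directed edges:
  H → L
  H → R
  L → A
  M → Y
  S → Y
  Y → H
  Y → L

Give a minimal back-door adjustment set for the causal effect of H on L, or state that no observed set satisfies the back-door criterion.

desc(H)\{H}={A,L,R}; candidates ⊆ {M,S,Y}.
size 0: {}; under {} H still reaches {A,L,M,S,Y} ∋ L.
{Y}: H⊥L given {Y} in G with H→· removed — back-door holds.

H→L: minimal back-door set {Y}.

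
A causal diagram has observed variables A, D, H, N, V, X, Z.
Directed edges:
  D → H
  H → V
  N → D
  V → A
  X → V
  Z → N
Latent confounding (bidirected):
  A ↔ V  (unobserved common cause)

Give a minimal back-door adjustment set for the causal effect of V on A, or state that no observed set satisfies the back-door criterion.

desc(V)\{V}={A}; candidates ⊆ {D,H,N,X,Z}.
V↔A: latent back-door arc(s) into V.
size 0: {}; under {} V still reaches {A,D,H,N,X,Z} ∋ A.
size 1: {D}, {H}, {N} …(+2); under {D} V still reaches {A,H,X} ∋ A.
size 2: {D,H}, {D,N}, {D,X} …(+7); under {D,H} V still reaches {A,X} ∋ A.
V↔A cannot be blocked by any observed set — no back-door set.

V→A: no observed back-door set.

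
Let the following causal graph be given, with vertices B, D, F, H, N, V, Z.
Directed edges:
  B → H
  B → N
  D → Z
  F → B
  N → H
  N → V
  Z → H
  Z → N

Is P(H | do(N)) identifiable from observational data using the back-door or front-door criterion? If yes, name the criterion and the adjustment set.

P(H|do(N)): backdoor, adjust for {B, Z}.

desc(N)\{N}={H,V}; candidates ⊆ {B,D,F,Z}.
size 0: {}; under {} N still reaches {B,D,F,H,Z} ∋ H.
size 1: {B}, {D}, {F} …(+1); under {B} N still reaches {D,H,Z} ∋ H.
{B,Z}: N⊥H given {B,Z} in G with N→· removed — back-door holds.
P(H|do(N)) = Σ_{B,Z} P(H|N,B,Z)·P(B,Z).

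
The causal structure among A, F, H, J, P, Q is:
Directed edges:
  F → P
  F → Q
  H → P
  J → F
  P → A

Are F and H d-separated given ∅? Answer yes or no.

Bayes-Ball from F | ∅ reaches {A,J,P,Q}.
H ∉ reach(F|∅) ⇒ F ⊥ H | ∅.

Yes — F ⊥ H | ∅.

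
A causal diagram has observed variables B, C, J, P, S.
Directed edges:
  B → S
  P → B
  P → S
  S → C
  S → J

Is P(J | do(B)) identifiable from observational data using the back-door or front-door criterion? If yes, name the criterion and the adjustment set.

desc(B)\{B}={C,J,S}; candidates ⊆ {P}.
size 0: {}; under {} B still reaches {C,J,P,S} ∋ J.
{P}: B⊥J given {P} in G with B→· removed — back-door holds.
P(J|do(B)) = Σ_{P} P(J|B,P)·P(P).

P(J|do(B)): backdoor, adjust for {P}.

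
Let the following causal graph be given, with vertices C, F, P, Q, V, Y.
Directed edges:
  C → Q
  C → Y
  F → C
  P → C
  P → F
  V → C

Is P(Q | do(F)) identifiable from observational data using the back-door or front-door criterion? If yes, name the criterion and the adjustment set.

P(Q|do(F)): backdoor, adjust for {P}.

desc(F)\{F}={C,Q,Y}; candidates ⊆ {P,V}.
size 0: {}; under {} F still reaches {C,P,Q,Y} ∋ Q.
{P}: F⊥Q given {P} in G with F→· removed — back-door holds.
P(Q|do(F)) = Σ_{P} P(Q|F,P)·P(P).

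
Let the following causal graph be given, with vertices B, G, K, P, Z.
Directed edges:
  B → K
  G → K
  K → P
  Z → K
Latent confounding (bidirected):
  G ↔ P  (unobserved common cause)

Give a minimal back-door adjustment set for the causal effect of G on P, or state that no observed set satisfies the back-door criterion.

G→P: no observed back-door set.

desc(G)\{G}={K,P}; candidates ⊆ {B,Z}.
G↔P: latent back-door arc(s) into G.
size 0: {}; under {} G still reaches {P} ∋ P.
size 1: {B}, {Z}; under {B} G still reaches {P} ∋ P.
size 2: {B,Z}; under {B,Z} G still reaches {P} ∋ P.
G↔P cannot be blocked by any observed set — no back-door set.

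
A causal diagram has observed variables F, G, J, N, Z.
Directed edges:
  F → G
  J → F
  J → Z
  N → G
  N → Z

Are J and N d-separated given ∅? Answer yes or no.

Bayes-Ball from J | ∅ reaches {F,G,Z}.
N ∉ reach(J|∅) ⇒ J ⊥ N | ∅.

Yes — J ⊥ N | ∅.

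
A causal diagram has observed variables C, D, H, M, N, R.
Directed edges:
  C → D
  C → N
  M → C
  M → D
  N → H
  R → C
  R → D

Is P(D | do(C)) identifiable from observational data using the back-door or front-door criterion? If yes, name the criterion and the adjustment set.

desc(C)\{C}={D,H,N}; candidates ⊆ {M,R}.
size 0: {}; under {} C still reaches {D,M,R} ∋ D.
size 1: {M}, {R}; under {M} C still reaches {D,R} ∋ D.
{M,R}: C⊥D given {M,R} in G with C→· removed — back-door holds.
P(D|do(C)) = Σ_{M,R} P(D|C,M,R)·P(M,R).

P(D|do(C)): backdoor, adjust for {M, R}.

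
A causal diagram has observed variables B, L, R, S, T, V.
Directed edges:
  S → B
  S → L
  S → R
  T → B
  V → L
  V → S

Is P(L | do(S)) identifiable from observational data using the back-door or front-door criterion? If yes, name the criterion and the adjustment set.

desc(S)\{S}={B,L,R}; candidates ⊆ {T,V}.
size 0: {}; under {} S still reaches {L,V} ∋ L.
{V}: S⊥L given {V} in G with S→· removed — back-door holds.
P(L|do(S)) = Σ_{V} P(L|S,V)·P(V).

P(L|do(S)): backdoor, adjust for {V}.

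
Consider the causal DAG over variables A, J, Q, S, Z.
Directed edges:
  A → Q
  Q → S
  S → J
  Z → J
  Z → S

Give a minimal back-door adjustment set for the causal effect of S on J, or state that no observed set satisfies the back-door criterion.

desc(S)\{S}={J}; candidates ⊆ {A,Q,Z}.
size 0: {}; under {} S still reaches {A,J,Q,Z} ∋ J.
{Z}: S⊥J given {Z} in G with S→· removed — back-door holds.

S→J: minimal back-door set {Z}.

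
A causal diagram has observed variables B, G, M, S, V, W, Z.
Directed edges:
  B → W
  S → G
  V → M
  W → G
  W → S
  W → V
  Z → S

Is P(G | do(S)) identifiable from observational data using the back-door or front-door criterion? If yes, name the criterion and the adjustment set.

P(G|do(S)): backdoor, adjust for {W}.

desc(S)\{S}={G}; candidates ⊆ {B,M,V,W,Z}.
size 0: {}; under {} S still reaches {B,G,M,V,W,Z} ∋ G.
{W}: S⊥G given {W} in G with S→· removed — back-door holds.
P(G|do(S)) = Σ_{W} P(G|S,W)·P(W).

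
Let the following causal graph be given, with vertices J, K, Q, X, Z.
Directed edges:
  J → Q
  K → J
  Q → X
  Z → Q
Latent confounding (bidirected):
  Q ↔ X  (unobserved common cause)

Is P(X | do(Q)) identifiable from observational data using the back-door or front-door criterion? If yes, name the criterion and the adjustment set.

desc(Q)\{Q}={X}; candidates ⊆ {J,K,Z}.
Q↔X: latent back-door arc(s) into Q.
size 0: {}; under {} Q still reaches {J,K,X,Z} ∋ X.
size 1: {J}, {K}, {Z}; under {J} Q still reaches {X,Z} ∋ X.
size 2: {J,K}, {J,Z}, {K,Z}; under {J,K} Q still reaches {X,Z} ∋ X.
Q↔X cannot be blocked by any observed set — no back-door set.
No mediator lies on a directed Q→…→X path.
Neither criterion identifies P(X|do(Q)) in this graph.

P(X|do(Q)): not identifiable (no BD/FD set).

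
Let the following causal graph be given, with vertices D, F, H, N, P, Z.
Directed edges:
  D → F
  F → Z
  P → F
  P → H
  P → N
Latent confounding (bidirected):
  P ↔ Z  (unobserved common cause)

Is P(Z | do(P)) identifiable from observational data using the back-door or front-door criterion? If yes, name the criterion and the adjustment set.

desc(P)\{P}={F,H,N,Z}; candidates ⊆ {D}.
P↔Z: latent back-door arc(s) into P.
size 0: {}; under {} P still reaches {Z} ∋ Z.
size 1: {D}; under {D} P still reaches {Z} ∋ Z.
P↔Z cannot be blocked by any observed set — no back-door set.
{F}: (i) intercepts every directed P→Z path; (ii) no back-door P→{F}; (iii) {P} blocks every back-door {F}→Z. Front-door holds.
P(Z|do(P)) = Σ_{F} P(F|P) Σ_{P'} P(Z|F,P')P(P').

P(Z|do(P)): frontdoor, adjust for {F}.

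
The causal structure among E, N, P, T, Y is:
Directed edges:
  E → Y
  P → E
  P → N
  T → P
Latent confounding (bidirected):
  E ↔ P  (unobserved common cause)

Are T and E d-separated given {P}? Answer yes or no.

No — T and E are d-connected given {P}.

Bayes-Ball from T | {P} reaches {E,Y}.
E ∈ reach(T|{P}) ⇒ T ⊥̸ E | {P}.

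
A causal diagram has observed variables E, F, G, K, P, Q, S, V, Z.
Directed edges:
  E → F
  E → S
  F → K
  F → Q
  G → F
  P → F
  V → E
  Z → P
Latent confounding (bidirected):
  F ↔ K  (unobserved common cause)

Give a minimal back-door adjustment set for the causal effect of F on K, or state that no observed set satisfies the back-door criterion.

desc(F)\{F}={K,Q}; candidates ⊆ {E,G,P,S,V,Z}.
F↔K: latent back-door arc(s) into F.
size 0: {}; under {} F still reaches {E,G,K,P,S,V,Z} ∋ K.
size 1: {E}, {G}, {P} …(+3); under {E} F still reaches {G,K,P,Z} ∋ K.
size 2: {E,G}, {E,P}, {E,S} …(+12); under {E,G} F still reaches {K,P,Z} ∋ K.
F↔K cannot be blocked by any observed set — no back-door set.

F→K: no observed back-door set.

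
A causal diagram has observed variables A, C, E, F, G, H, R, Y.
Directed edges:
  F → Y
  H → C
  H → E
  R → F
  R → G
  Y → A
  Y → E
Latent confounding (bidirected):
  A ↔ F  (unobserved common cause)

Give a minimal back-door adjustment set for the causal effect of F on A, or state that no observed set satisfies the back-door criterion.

desc(F)\{F}={A,E,Y}; candidates ⊆ {C,G,H,R}.
F↔A: latent back-door arc(s) into F.
size 0: {}; under {} F still reaches {A,G,R} ∋ A.
size 1: {C}, {G}, {H} …(+1); under {C} F still reaches {A,G,R} ∋ A.
size 2: {C,G}, {C,H}, {C,R} …(+3); under {C,G} F still reaches {A,R} ∋ A.
F↔A cannot be blocked by any observed set — no back-door set.

F→A: no observed back-door set.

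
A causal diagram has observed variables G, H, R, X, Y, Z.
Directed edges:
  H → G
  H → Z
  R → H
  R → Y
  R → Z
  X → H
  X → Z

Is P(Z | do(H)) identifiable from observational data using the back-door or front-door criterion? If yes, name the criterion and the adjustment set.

desc(H)\{H}={G,Z}; candidates ⊆ {R,X,Y}.
size 0: {}; under {} H still reaches {R,X,Y,Z} ∋ Z.
size 1: {R}, {X}, {Y}; under {R} H still reaches {X,Z} ∋ Z.
{R,X}: H⊥Z given {R,X} in G with H→· removed — back-door holds.
P(Z|do(H)) = Σ_{R,X} P(Z|H,R,X)·P(R,X).

P(Z|do(H)): backdoor, adjust for {R, X}.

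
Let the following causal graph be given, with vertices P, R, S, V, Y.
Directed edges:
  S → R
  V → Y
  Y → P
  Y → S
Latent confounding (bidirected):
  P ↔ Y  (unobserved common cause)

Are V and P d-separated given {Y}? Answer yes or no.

No — V and P are d-connected given {Y}.

Bayes-Ball from V | {Y} reaches {P}.
P ∈ reach(V|{Y}) ⇒ V ⊥̸ P | {Y}.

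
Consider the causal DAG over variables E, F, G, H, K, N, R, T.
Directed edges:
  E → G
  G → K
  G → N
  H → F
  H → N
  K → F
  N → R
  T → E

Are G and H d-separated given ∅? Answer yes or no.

Yes — G ⊥ H | ∅.

Bayes-Ball from G | ∅ reaches {E,F,K,N,R,T}.
H ∉ reach(G|∅) ⇒ G ⊥ H | ∅.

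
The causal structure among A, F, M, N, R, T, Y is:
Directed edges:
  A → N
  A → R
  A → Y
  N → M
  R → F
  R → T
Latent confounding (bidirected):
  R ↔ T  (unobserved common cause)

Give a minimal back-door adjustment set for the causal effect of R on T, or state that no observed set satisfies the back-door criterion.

R→T: no observed back-door set.

desc(R)\{R}={F,T}; candidates ⊆ {A,M,N,Y}.
R↔T: latent back-door arc(s) into R.
size 0: {}; under {} R still reaches {A,M,N,T,Y} ∋ T.
size 1: {A}, {M}, {N} …(+1); under {A} R still reaches {T} ∋ T.
size 2: {A,M}, {A,N}, {A,Y} …(+3); under {A,M} R still reaches {T} ∋ T.
R↔T cannot be blocked by any observed set — no back-door set.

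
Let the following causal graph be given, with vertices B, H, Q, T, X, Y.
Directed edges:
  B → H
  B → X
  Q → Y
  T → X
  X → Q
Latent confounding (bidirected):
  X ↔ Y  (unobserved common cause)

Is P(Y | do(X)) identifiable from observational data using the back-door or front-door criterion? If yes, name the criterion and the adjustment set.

desc(X)\{X}={Q,Y}; candidates ⊆ {B,H,T}.
X↔Y: latent back-door arc(s) into X.
size 0: {}; under {} X still reaches {B,H,T,Y} ∋ Y.
size 1: {B}, {H}, {T}; under {B} X still reaches {T,Y} ∋ Y.
size 2: {B,H}, {B,T}, {H,T}; under {B,H} X still reaches {T,Y} ∋ Y.
X↔Y cannot be blocked by any observed set — no back-door set.
{Q}: (i) intercepts every directed X→Y path; (ii) no back-door X→{Q}; (iii) {X} blocks every back-door {Q}→Y. Front-door holds.
P(Y|do(X)) = Σ_{Q} P(Q|X) Σ_{X'} P(Y|Q,X')P(X').

P(Y|do(X)): frontdoor, adjust for {Q}.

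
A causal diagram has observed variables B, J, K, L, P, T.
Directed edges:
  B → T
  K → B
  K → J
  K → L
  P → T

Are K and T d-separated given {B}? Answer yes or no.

Bayes-Ball from K | {B} reaches {J,L}.
T ∉ reach(K|{B}) ⇒ K ⊥ T | {B}.

Yes — K ⊥ T | {B}.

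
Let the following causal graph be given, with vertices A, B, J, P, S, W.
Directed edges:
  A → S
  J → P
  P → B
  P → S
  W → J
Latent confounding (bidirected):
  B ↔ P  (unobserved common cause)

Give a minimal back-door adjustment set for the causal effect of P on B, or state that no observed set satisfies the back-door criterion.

P→B: no observed back-door set.

desc(P)\{P}={B,S}; candidates ⊆ {A,J,W}.
P↔B: latent back-door arc(s) into P.
size 0: {}; under {} P still reaches {B,J,W} ∋ B.
size 1: {A}, {J}, {W}; under {A} P still reaches {B,J,W} ∋ B.
size 2: {A,J}, {A,W}, {J,W}; under {A,J} P still reaches {B} ∋ B.
P↔B cannot be blocked by any observed set — no back-door set.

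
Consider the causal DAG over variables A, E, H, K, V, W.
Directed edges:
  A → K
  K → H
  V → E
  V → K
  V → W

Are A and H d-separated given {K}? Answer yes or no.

Bayes-Ball from A | {K} reaches {E,V,W}.
H ∉ reach(A|{K}) ⇒ A ⊥ H | {K}.

Yes — A ⊥ H | {K}.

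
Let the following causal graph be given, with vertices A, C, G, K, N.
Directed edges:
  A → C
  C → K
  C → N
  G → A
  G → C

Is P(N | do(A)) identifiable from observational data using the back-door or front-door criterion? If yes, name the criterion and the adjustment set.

P(N|do(A)): backdoor, adjust for {G}.

desc(A)\{A}={C,K,N}; candidates ⊆ {G}.
size 0: {}; under {} A still reaches {C,G,K,N} ∋ N.
{G}: A⊥N given {G} in G with A→· removed — back-door holds.
P(N|do(A)) = Σ_{G} P(N|A,G)·P(G).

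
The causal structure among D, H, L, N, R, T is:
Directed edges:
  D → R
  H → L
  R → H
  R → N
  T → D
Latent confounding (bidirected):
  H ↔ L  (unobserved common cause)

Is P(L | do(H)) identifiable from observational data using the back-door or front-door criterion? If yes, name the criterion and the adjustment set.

P(L|do(H)): not identifiable (no BD/FD set).

desc(H)\{H}={L}; candidates ⊆ {D,N,R,T}.
H↔L: latent back-door arc(s) into H.
size 0: {}; under {} H still reaches {D,L,N,R,T} ∋ L.
size 1: {D}, {N}, {R} …(+1); under {D} H still reaches {L,N,R} ∋ L.
size 2: {D,N}, {D,R}, {D,T} …(+3); under {D,N} H still reaches {L,R} ∋ L.
H↔L cannot be blocked by any observed set — no back-door set.
No mediator lies on a directed H→…→L path.
Neither criterion identifies P(L|do(H)) in this graph.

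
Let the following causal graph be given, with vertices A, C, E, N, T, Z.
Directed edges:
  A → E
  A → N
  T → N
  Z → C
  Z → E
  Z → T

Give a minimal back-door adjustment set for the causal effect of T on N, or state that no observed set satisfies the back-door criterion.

desc(T)\{T}={N}; candidates ⊆ {A,C,E,Z}.
∅: T⊥N given ∅ in G with T→· removed — back-door holds.

T→N: minimal back-door set ∅.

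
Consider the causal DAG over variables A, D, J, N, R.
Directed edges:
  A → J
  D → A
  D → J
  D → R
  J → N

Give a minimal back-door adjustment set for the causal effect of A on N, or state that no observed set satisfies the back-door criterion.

desc(A)\{A}={J,N}; candidates ⊆ {D,R}.
size 0: {}; under {} A still reaches {D,J,N,R} ∋ N.
{D}: A⊥N given {D} in G with A→· removed — back-door holds.

A→N: minimal back-door set {D}.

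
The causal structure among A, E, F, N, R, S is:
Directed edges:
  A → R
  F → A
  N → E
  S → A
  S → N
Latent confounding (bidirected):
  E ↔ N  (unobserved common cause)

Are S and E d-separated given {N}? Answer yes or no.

No — S and E are d-connected given {N}.

Bayes-Ball from S | {N} reaches {A,E,R}.
E ∈ reach(S|{N}) ⇒ S ⊥̸ E | {N}.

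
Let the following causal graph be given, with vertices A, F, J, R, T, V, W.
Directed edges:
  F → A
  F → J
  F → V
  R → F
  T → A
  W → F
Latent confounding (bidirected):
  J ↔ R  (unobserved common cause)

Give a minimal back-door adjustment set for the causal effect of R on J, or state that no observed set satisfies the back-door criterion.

R→J: no observed back-door set.

desc(R)\{R}={A,F,J,V}; candidates ⊆ {T,W}.
R↔J: latent back-door arc(s) into R.
size 0: {}; under {} R still reaches {J} ∋ J.
size 1: {T}, {W}; under {T} R still reaches {J} ∋ J.
size 2: {T,W}; under {T,W} R still reaches {J} ∋ J.
R↔J cannot be blocked by any observed set — no back-door set.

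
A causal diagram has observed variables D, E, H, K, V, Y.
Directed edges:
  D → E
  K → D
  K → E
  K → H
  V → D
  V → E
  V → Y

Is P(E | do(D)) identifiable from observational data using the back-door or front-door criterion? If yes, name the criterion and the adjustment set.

P(E|do(D)): backdoor, adjust for {K, V}.

desc(D)\{D}={E}; candidates ⊆ {H,K,V,Y}.
size 0: {}; under {} D still reaches {E,H,K,V,Y} ∋ E.
size 1: {H}, {K}, {V} …(+1); under {H} D still reaches {E,K,V,Y} ∋ E.
{K,V}: D⊥E given {K,V} in G with D→· removed — back-door holds.
P(E|do(D)) = Σ_{K,V} P(E|D,K,V)·P(K,V).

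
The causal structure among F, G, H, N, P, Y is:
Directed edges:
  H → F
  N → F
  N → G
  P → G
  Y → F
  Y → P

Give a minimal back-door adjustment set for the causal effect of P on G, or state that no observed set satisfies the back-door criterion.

desc(P)\{P}={G}; candidates ⊆ {F,H,N,Y}.
∅: P⊥G given ∅ in G with P→· removed — back-door holds.

P→G: minimal back-door set ∅.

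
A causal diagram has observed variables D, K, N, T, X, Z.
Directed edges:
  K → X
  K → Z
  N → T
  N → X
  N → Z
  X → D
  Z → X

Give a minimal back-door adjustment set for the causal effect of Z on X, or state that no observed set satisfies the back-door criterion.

Z→X: minimal back-door set {K, N}.

desc(Z)\{Z}={D,X}; candidates ⊆ {K,N,T}.
size 0: {}; under {} Z still reaches {D,K,N,T,X} ∋ X.
size 1: {K}, {N}, {T}; under {K} Z still reaches {D,N,T,X} ∋ X.
{K,N}: Z⊥X given {K,N} in G with Z→· removed — back-door holds.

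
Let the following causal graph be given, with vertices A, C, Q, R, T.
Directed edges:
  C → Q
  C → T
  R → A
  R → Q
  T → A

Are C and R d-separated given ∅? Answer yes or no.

Yes — C ⊥ R | ∅.

Bayes-Ball from C | ∅ reaches {A,Q,T}.
R ∉ reach(C|∅) ⇒ C ⊥ R | ∅.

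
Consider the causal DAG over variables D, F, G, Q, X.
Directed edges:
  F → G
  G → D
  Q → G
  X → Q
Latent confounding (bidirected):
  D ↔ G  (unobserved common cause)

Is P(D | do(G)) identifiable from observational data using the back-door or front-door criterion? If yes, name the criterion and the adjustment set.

P(D|do(G)): not identifiable (no BD/FD set).

desc(G)\{G}={D}; candidates ⊆ {F,Q,X}.
G↔D: latent back-door arc(s) into G.
size 0: {}; under {} G still reaches {D,F,Q,X} ∋ D.
size 1: {F}, {Q}, {X}; under {F} G still reaches {D,Q,X} ∋ D.
size 2: {F,Q}, {F,X}, {Q,X}; under {F,Q} G still reaches {D} ∋ D.
G↔D cannot be blocked by any observed set — no back-door set.
No mediator lies on a directed G→…→D path.
Neither criterion identifies P(D|do(G)) in this graph.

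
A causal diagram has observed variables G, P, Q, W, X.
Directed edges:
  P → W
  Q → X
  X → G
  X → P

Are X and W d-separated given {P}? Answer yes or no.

Yes — X ⊥ W | {P}.

Bayes-Ball from X | {P} reaches {G,Q}.
W ∉ reach(X|{P}) ⇒ X ⊥ W | {P}.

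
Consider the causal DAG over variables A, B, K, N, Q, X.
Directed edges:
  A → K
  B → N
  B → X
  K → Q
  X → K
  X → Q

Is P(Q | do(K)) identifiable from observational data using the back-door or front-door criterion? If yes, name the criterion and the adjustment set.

P(Q|do(K)): backdoor, adjust for {X}.

desc(K)\{K}={Q}; candidates ⊆ {A,B,N,X}.
size 0: {}; under {} K still reaches {A,B,N,Q,X} ∋ Q.
{X}: K⊥Q given {X} in G with K→· removed — back-door holds.
P(Q|do(K)) = Σ_{X} P(Q|K,X)·P(X).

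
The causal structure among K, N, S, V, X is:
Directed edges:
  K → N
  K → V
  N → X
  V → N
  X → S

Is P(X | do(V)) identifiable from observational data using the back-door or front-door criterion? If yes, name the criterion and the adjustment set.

desc(V)\{V}={N,S,X}; candidates ⊆ {K}.
size 0: {}; under {} V still reaches {K,N,S,X} ∋ X.
{K}: V⊥X given {K} in G with V→· removed — back-door holds.
P(X|do(V)) = Σ_{K} P(X|V,K)·P(K).

P(X|do(V)): backdoor, adjust for {K}.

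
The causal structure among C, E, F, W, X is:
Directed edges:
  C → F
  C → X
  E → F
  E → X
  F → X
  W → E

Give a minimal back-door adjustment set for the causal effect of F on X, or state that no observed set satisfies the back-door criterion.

desc(F)\{F}={X}; candidates ⊆ {C,E,W}.
size 0: {}; under {} F still reaches {C,E,W,X} ∋ X.
size 1: {C}, {E}, {W}; under {C} F still reaches {E,W,X} ∋ X.
{C,E}: F⊥X given {C,E} in G with F→· removed — back-door holds.

F→X: minimal back-door set {C, E}.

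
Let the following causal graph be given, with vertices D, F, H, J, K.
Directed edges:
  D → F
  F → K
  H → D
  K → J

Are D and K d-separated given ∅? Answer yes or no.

No — D and K are d-connected given ∅.

Bayes-Ball from D | ∅ reaches {F,H,J,K}.
K ∈ reach(D|∅) ⇒ D ⊥̸ K | ∅.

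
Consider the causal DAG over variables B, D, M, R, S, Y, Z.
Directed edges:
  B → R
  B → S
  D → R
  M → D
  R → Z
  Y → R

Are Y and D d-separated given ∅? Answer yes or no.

Bayes-Ball from Y | ∅ reaches {R,Z}.
D ∉ reach(Y|∅) ⇒ Y ⊥ D | ∅.

Yes — Y ⊥ D | ∅.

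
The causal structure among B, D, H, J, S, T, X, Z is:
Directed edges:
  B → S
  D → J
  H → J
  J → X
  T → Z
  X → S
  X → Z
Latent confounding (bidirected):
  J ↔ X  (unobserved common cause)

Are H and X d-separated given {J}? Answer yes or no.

No — H and X are d-connected given {J}.

Bayes-Ball from H | {J} reaches {D,S,X,Z}.
X ∈ reach(H|{J}) ⇒ H ⊥̸ X | {J}.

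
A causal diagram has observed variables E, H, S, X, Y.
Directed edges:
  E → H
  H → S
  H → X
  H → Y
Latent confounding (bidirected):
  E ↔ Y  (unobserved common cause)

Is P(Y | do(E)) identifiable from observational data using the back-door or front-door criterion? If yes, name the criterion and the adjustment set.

P(Y|do(E)): frontdoor, adjust for {H}.

desc(E)\{E}={H,S,X,Y}; candidates ⊆ {—}.
E↔Y: latent back-door arc(s) into E.
size 0: {}; under {} E still reaches {Y} ∋ Y.
E↔Y cannot be blocked by any observed set — no back-door set.
{H}: (i) intercepts every directed E→Y path; (ii) no back-door E→{H}; (iii) {E} blocks every back-door {H}→Y. Front-door holds.
P(Y|do(E)) = Σ_{H} P(H|E) Σ_{E'} P(Y|H,E')P(E').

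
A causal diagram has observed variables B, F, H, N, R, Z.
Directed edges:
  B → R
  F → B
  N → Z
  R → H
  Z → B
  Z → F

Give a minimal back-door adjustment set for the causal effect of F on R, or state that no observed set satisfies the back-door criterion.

F→R: minimal back-door set {Z}.

desc(F)\{F}={B,H,R}; candidates ⊆ {N,Z}.
size 0: {}; under {} F still reaches {B,H,N,R,Z} ∋ R.
{Z}: F⊥R given {Z} in G with F→· removed — back-door holds.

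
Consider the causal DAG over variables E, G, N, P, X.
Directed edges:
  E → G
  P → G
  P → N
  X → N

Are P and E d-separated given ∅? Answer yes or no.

Bayes-Ball from P | ∅ reaches {G,N}.
E ∉ reach(P|∅) ⇒ P ⊥ E | ∅.

Yes — P ⊥ E | ∅.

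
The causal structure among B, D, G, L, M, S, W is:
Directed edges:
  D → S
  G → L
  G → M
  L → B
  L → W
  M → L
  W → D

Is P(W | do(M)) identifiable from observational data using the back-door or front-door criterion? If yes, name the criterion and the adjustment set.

desc(M)\{M}={B,D,L,S,W}; candidates ⊆ {G}.
size 0: {}; under {} M still reaches {B,D,G,L,S,W} ∋ W.
{G}: M⊥W given {G} in G with M→· removed — back-door holds.
P(W|do(M)) = Σ_{G} P(W|M,G)·P(G).

P(W|do(M)): backdoor, adjust for {G}.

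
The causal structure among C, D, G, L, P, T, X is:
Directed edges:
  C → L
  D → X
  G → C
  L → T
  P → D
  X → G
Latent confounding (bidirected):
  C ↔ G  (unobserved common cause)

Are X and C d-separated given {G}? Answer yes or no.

Bayes-Ball from X | {G} reaches {C,D,L,P,T}.
C ∈ reach(X|{G}) ⇒ X ⊥̸ C | {G}.

No — X and C are d-connected given {G}.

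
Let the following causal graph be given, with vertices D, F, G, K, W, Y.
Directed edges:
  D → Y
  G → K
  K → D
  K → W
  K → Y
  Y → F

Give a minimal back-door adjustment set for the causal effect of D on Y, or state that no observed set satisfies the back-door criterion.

desc(D)\{D}={F,Y}; candidates ⊆ {G,K,W}.
size 0: {}; under {} D still reaches {F,G,K,W,Y} ∋ Y.
{K}: D⊥Y given {K} in G with D→· removed — back-door holds.

D→Y: minimal back-door set {K}.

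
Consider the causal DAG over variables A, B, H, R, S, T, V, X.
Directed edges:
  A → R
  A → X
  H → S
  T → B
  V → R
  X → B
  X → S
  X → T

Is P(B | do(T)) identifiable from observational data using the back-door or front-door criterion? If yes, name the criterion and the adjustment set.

desc(T)\{T}={B}; candidates ⊆ {A,H,R,S,V,X}.
size 0: {}; under {} T still reaches {A,B,R,S,X} ∋ B.
{X}: T⊥B given {X} in G with T→· removed — back-door holds.
P(B|do(T)) = Σ_{X} P(B|T,X)·P(X).

P(B|do(T)): backdoor, adjust for {X}.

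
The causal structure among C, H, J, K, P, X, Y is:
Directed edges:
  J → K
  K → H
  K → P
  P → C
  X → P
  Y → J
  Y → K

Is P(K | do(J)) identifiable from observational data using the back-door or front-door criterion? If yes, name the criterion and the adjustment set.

P(K|do(J)): backdoor, adjust for {Y}.

desc(J)\{J}={C,H,K,P}; candidates ⊆ {X,Y}.
size 0: {}; under {} J still reaches {C,H,K,P,Y} ∋ K.
{Y}: J⊥K given {Y} in G with J→· removed — back-door holds.
P(K|do(J)) = Σ_{Y} P(K|J,Y)·P(Y).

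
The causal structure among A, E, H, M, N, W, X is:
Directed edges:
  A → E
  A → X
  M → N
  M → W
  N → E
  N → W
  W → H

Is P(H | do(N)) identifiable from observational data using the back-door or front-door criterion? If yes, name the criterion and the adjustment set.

desc(N)\{N}={E,H,W}; candidates ⊆ {A,M,X}.
size 0: {}; under {} N still reaches {H,M,W} ∋ H.
{M}: N⊥H given {M} in G with N→· removed — back-door holds.
P(H|do(N)) = Σ_{M} P(H|N,M)·P(M).

P(H|do(N)): backdoor, adjust for {M}.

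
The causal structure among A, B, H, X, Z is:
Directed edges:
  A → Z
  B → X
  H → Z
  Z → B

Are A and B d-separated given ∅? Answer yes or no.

No — A and B are d-connected given ∅.

Bayes-Ball from A | ∅ reaches {B,X,Z}.
B ∈ reach(A|∅) ⇒ A ⊥̸ B | ∅.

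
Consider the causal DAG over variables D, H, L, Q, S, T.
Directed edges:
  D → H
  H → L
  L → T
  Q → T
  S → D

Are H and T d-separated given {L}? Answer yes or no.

Bayes-Ball from H | {L} reaches {D,S}.
T ∉ reach(H|{L}) ⇒ H ⊥ T | {L}.

Yes — H ⊥ T | {L}.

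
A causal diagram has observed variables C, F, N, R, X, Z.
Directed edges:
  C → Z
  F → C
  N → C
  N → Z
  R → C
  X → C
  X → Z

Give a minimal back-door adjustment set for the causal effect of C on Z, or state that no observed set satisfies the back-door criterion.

desc(C)\{C}={Z}; candidates ⊆ {F,N,R,X}.
size 0: {}; under {} C still reaches {F,N,R,X,Z} ∋ Z.
size 1: {F}, {N}, {R} …(+1); under {F} C still reaches {N,R,X,Z} ∋ Z.
{N,X}: C⊥Z given {N,X} in G with C→· removed — back-door holds.

C→Z: minimal back-door set {N, X}.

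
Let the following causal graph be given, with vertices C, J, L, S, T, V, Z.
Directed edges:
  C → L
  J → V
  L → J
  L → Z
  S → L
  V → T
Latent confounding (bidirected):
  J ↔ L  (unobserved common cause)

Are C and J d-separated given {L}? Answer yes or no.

Bayes-Ball from C | {L} reaches {J,S,T,V}.
J ∈ reach(C|{L}) ⇒ C ⊥̸ J | {L}.

No — C and J are d-connected given {L}.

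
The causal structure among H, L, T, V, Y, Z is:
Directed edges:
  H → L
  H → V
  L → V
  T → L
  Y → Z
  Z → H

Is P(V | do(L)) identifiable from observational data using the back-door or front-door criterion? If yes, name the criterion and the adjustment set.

P(V|do(L)): backdoor, adjust for {H}.

desc(L)\{L}={V}; candidates ⊆ {H,T,Y,Z}.
size 0: {}; under {} L still reaches {H,T,V,Y,Z} ∋ V.
{H}: L⊥V given {H} in G with L→· removed — back-door holds.
P(V|do(L)) = Σ_{H} P(V|L,H)·P(H).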